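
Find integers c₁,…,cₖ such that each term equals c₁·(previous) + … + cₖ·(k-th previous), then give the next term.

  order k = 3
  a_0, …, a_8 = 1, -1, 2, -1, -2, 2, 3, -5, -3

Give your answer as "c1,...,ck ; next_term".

  a_3 = -1·2 + -2·-1 + -1·1 = -1
  a_4 = -1·-1 + -2·2 + -1·-1 = -2
  a_5 = -1·-2 + -2·-1 + -1·2 = 2
  a_6 = -1·2 + -2·-2 + -1·-1 = 3
  a_7 = -1·3 + -2·2 + -1·-2 = -5
  a_8 = -1·-5 + -2·3 + -1·2 = -3
  a_9 = -1·-3 + -2·-5 + -1·3 = 10

-1,-2,-1 ; 10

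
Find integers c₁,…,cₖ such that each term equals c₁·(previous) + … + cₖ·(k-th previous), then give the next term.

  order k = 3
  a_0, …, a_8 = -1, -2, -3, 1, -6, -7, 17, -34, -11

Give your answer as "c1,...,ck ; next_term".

-1,-1,4 ; 113

  a_3 = -1·-3 + -1·-2 + 4·-1 = 1
  a_4 = -1·1 + -1·-3 + 4·-2 = -6
  a_5 = -1·-6 + -1·1 + 4·-3 = -7
  a_6 = -1·-7 + -1·-6 + 4·1 = 17
  a_7 = -1·17 + -1·-7 + 4·-6 = -34
  a_8 = -1·-34 + -1·17 + 4·-7 = -11
  a_9 = -1·-11 + -1·-34 + 4·17 = 113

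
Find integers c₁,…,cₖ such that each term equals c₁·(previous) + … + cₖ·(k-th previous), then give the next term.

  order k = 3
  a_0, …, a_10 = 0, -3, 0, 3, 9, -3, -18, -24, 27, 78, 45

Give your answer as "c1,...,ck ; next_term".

  a_3 = 0·0 + -1·-3 + -3·0 = 3
  a_4 = 0·3 + -1·0 + -3·-3 = 9
  a_5 = 0·9 + -1·3 + -3·0 = -3
  a_6 = 0·-3 + -1·9 + -3·3 = -18
  a_7 = 0·-18 + -1·-3 + -3·9 = -24
  a_8 = 0·-24 + -1·-18 + -3·-3 = 27
  a_9 = 0·27 + -1·-24 + -3·-18 = 78
  a_10 = 0·78 + -1·27 + -3·-24 = 45
  a_11 = 0·45 + -1·78 + -3·27 = -159

0,-1,-3 ; -159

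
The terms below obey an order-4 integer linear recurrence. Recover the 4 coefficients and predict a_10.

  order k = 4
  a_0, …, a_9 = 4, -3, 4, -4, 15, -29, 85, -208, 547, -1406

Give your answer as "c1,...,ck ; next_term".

-1,4,-1,-2 ; 3632

  a_4 = -1·-4 + 4·4 + -1·-3 + -2·4 = 15
  a_5 = -1·15 + 4·-4 + -1·4 + -2·-3 = -29
  a_6 = -1·-29 + 4·15 + -1·-4 + -2·4 = 85
  a_7 = -1·85 + 4·-29 + -1·15 + -2·-4 = -208
  a_8 = -1·-208 + 4·85 + -1·-29 + -2·15 = 547
  a_9 = -1·547 + 4·-208 + -1·85 + -2·-29 = -1406
  a_10 = -1·-1406 + 4·547 + -1·-208 + -2·85 = 3632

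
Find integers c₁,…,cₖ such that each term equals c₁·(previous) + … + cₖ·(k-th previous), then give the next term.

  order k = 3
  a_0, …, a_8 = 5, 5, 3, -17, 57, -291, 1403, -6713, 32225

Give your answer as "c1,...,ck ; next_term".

-4,3,-4 ; -154651

  a_3 = -4·3 + 3·5 + -4·5 = -17
  a_4 = -4·-17 + 3·3 + -4·5 = 57
  a_5 = -4·57 + 3·-17 + -4·3 = -291
  a_6 = -4·-291 + 3·57 + -4·-17 = 1403
  a_7 = -4·1403 + 3·-291 + -4·57 = -6713
  a_8 = -4·-6713 + 3·1403 + -4·-291 = 32225
  a_9 = -4·32225 + 3·-6713 + -4·1403 = -154651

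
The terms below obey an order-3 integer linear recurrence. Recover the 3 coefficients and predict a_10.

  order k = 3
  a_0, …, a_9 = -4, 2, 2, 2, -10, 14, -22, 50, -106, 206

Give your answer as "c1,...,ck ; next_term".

  a_3 = -2·2 + -1·2 + -2·-4 = 2
  a_4 = -2·2 + -1·2 + -2·2 = -10
  a_5 = -2·-10 + -1·2 + -2·2 = 14
  a_6 = -2·14 + -1·-10 + -2·2 = -22
  a_7 = -2·-22 + -1·14 + -2·-10 = 50
  a_8 = -2·50 + -1·-22 + -2·14 = -106
  a_9 = -2·-106 + -1·50 + -2·-22 = 206
  a_10 = -2·206 + -1·-106 + -2·50 = -406

-2,-1,-2 ; -406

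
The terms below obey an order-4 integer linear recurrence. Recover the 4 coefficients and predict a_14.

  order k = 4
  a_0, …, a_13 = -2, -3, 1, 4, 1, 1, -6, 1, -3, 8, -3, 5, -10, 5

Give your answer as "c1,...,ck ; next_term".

  a_4 = -1·4 + 0·1 + -1·-3 + -1·-2 = 1
  a_5 = -1·1 + 0·4 + -1·1 + -1·-3 = 1
  a_6 = -1·1 + 0·1 + -1·4 + -1·1 = -6
  a_7 = -1·-6 + 0·1 + -1·1 + -1·4 = 1
  a_8 = -1·1 + 0·-6 + -1·1 + -1·1 = -3
  a_9 = -1·-3 + 0·1 + -1·-6 + -1·1 = 8
  a_10 = -1·8 + 0·-3 + -1·1 + -1·-6 = -3
  a_11 = -1·-3 + 0·8 + -1·-3 + -1·1 = 5
  a_12 = -1·5 + 0·-3 + -1·8 + -1·-3 = -10
  a_13 = -1·-10 + 0·5 + -1·-3 + -1·8 = 5
  a_14 = -1·5 + 0·-10 + -1·5 + -1·-3 = -7

-1,0,-1,-1 ; -7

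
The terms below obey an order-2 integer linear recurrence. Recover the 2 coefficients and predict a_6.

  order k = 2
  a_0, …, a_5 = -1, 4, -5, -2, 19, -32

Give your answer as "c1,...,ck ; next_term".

-2,-3 ; 7

  a_2 = -2·4 + -3·-1 = -5
  a_3 = -2·-5 + -3·4 = -2
  a_4 = -2·-2 + -3·-5 = 19
  a_5 = -2·19 + -3·-2 = -32
  a_6 = -2·-32 + -3·19 = 7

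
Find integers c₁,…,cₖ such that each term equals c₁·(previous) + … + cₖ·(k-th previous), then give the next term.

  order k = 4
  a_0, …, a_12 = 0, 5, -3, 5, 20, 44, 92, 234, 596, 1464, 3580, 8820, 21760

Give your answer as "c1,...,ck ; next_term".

2,0,2,2 ; 53608

  a_4 = 2·5 + 0·-3 + 2·5 + 2·0 = 20
  a_5 = 2·20 + 0·5 + 2·-3 + 2·5 = 44
  a_6 = 2·44 + 0·20 + 2·5 + 2·-3 = 92
  a_7 = 2·92 + 0·44 + 2·20 + 2·5 = 234
  a_8 = 2·234 + 0·92 + 2·44 + 2·20 = 596
  a_9 = 2·596 + 0·234 + 2·92 + 2·44 = 1464
  a_10 = 2·1464 + 0·596 + 2·234 + 2·92 = 3580
  a_11 = 2·3580 + 0·1464 + 2·596 + 2·234 = 8820
  a_12 = 2·8820 + 0·3580 + 2·1464 + 2·596 = 21760
  a_13 = 2·21760 + 0·8820 + 2·3580 + 2·1464 = 53608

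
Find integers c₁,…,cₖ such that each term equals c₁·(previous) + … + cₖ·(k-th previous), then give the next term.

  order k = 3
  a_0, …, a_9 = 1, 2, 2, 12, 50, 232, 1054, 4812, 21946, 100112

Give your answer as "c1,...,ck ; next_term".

  a_3 = 4·2 + 3·2 + -2·1 = 12
  a_4 = 4·12 + 3·2 + -2·2 = 50
  a_5 = 4·50 + 3·12 + -2·2 = 232
  a_6 = 4·232 + 3·50 + -2·12 = 1054
  a_7 = 4·1054 + 3·232 + -2·50 = 4812
  a_8 = 4·4812 + 3·1054 + -2·232 = 21946
  a_9 = 4·21946 + 3·4812 + -2·1054 = 100112
  a_10 = 4·100112 + 3·21946 + -2·4812 = 456662

4,3,-2 ; 456662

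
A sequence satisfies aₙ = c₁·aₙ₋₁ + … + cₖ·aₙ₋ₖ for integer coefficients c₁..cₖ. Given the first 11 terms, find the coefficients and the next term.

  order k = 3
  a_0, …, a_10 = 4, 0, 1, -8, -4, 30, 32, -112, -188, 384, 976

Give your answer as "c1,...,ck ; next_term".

  a_3 = 0·1 + -4·0 + -2·4 = -8
  a_4 = 0·-8 + -4·1 + -2·0 = -4
  a_5 = 0·-4 + -4·-8 + -2·1 = 30
  a_6 = 0·30 + -4·-4 + -2·-8 = 32
  a_7 = 0·32 + -4·30 + -2·-4 = -112
  a_8 = 0·-112 + -4·32 + -2·30 = -188
  a_9 = 0·-188 + -4·-112 + -2·32 = 384
  a_10 = 0·384 + -4·-188 + -2·-112 = 976
  a_11 = 0·976 + -4·384 + -2·-188 = -1160

0,-4,-2 ; -1160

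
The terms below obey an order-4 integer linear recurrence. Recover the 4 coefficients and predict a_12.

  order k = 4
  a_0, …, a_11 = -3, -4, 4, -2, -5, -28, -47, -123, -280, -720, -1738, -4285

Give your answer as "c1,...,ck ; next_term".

  a_4 = 2·-2 + 1·4 + -1·-4 + 3·-3 = -5
  a_5 = 2·-5 + 1·-2 + -1·4 + 3·-4 = -28
  a_6 = 2·-28 + 1·-5 + -1·-2 + 3·4 = -47
  a_7 = 2·-47 + 1·-28 + -1·-5 + 3·-2 = -123
  a_8 = 2·-123 + 1·-47 + -1·-28 + 3·-5 = -280
  a_9 = 2·-280 + 1·-123 + -1·-47 + 3·-28 = -720
  a_10 = 2·-720 + 1·-280 + -1·-123 + 3·-47 = -1738
  a_11 = 2·-1738 + 1·-720 + -1·-280 + 3·-123 = -4285
  a_12 = 2·-4285 + 1·-1738 + -1·-720 + 3·-280 = -10428

2,1,-1,3 ; -10428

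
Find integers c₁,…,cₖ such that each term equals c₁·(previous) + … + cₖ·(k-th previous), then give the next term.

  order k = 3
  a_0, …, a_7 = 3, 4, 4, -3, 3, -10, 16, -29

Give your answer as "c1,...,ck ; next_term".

  a_3 = -1·4 + 1·4 + -1·3 = -3
  a_4 = -1·-3 + 1·4 + -1·4 = 3
  a_5 = -1·3 + 1·-3 + -1·4 = -10
  a_6 = -1·-10 + 1·3 + -1·-3 = 16
  a_7 = -1·16 + 1·-10 + -1·3 = -29
  a_8 = -1·-29 + 1·16 + -1·-10 = 55

-1,1,-1 ; 55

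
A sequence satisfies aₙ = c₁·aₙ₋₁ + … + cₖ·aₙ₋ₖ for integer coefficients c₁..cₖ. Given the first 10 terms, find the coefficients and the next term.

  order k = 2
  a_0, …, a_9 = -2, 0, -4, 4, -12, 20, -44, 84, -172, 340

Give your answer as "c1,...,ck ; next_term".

  a_2 = -1·0 + 2·-2 = -4
  a_3 = -1·-4 + 2·0 = 4
  a_4 = -1·4 + 2·-4 = -12
  a_5 = -1·-12 + 2·4 = 20
  a_6 = -1·20 + 2·-12 = -44
  a_7 = -1·-44 + 2·20 = 84
  a_8 = -1·84 + 2·-44 = -172
  a_9 = -1·-172 + 2·84 = 340
  a_10 = -1·340 + 2·-172 = -684

-1,2 ; -684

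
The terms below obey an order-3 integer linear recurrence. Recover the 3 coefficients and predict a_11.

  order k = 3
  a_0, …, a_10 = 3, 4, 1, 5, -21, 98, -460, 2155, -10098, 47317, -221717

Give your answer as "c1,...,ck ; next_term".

-4,3,-1 ; 1038917

  a_3 = -4·1 + 3·4 + -1·3 = 5
  a_4 = -4·5 + 3·1 + -1·4 = -21
  a_5 = -4·-21 + 3·5 + -1·1 = 98
  a_6 = -4·98 + 3·-21 + -1·5 = -460
  a_7 = -4·-460 + 3·98 + -1·-21 = 2155
  a_8 = -4·2155 + 3·-460 + -1·98 = -10098
  a_9 = -4·-10098 + 3·2155 + -1·-460 = 47317
  a_10 = -4·47317 + 3·-10098 + -1·2155 = -221717
  a_11 = -4·-221717 + 3·47317 + -1·-10098 = 1038917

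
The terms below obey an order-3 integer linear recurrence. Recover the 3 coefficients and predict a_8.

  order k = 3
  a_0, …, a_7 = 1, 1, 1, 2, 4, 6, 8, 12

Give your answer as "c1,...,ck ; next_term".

  a_3 = 2·1 + -2·1 + 2·1 = 2
  a_4 = 2·2 + -2·1 + 2·1 = 4
  a_5 = 2·4 + -2·2 + 2·1 = 6
  a_6 = 2·6 + -2·4 + 2·2 = 8
  a_7 = 2·8 + -2·6 + 2·4 = 12
  a_8 = 2·12 + -2·8 + 2·6 = 20

2,-2,2 ; 20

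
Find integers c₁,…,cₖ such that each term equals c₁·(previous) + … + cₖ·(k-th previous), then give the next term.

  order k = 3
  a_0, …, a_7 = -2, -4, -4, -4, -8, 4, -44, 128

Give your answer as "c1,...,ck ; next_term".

  a_3 = -3·-4 + 3·-4 + 2·-2 = -4
  a_4 = -3·-4 + 3·-4 + 2·-4 = -8
  a_5 = -3·-8 + 3·-4 + 2·-4 = 4
  a_6 = -3·4 + 3·-8 + 2·-4 = -44
  a_7 = -3·-44 + 3·4 + 2·-8 = 128
  a_8 = -3·128 + 3·-44 + 2·4 = -508

-3,3,2 ; -508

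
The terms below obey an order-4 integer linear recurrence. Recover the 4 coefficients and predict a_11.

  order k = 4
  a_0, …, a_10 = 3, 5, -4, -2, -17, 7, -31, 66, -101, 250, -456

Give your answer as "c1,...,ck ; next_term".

-1,2,-1,-2 ; 925

  a_4 = -1·-2 + 2·-4 + -1·5 + -2·3 = -17
  a_5 = -1·-17 + 2·-2 + -1·-4 + -2·5 = 7
  a_6 = -1·7 + 2·-17 + -1·-2 + -2·-4 = -31
  a_7 = -1·-31 + 2·7 + -1·-17 + -2·-2 = 66
  a_8 = -1·66 + 2·-31 + -1·7 + -2·-17 = -101
  a_9 = -1·-101 + 2·66 + -1·-31 + -2·7 = 250
  a_10 = -1·250 + 2·-101 + -1·66 + -2·-31 = -456
  a_11 = -1·-456 + 2·250 + -1·-101 + -2·66 = 925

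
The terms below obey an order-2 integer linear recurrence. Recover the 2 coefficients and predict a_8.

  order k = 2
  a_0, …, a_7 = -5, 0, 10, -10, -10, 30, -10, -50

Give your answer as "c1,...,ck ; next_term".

-1,-2 ; 70

  a_2 = -1·0 + -2·-5 = 10
  a_3 = -1·10 + -2·0 = -10
  a_4 = -1·-10 + -2·10 = -10
  a_5 = -1·-10 + -2·-10 = 30
  a_6 = -1·30 + -2·-10 = -10
  a_7 = -1·-10 + -2·30 = -50
  a_8 = -1·-50 + -2·-10 = 70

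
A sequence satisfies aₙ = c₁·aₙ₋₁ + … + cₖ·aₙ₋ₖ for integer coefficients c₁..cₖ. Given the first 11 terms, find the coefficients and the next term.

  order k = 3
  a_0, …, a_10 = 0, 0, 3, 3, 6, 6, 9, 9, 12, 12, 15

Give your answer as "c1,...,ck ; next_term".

1,1,-1 ; 15

  a_3 = 1·3 + 1·0 + -1·0 = 3
  a_4 = 1·3 + 1·3 + -1·0 = 6
  a_5 = 1·6 + 1·3 + -1·3 = 6
  a_6 = 1·6 + 1·6 + -1·3 = 9
  a_7 = 1·9 + 1·6 + -1·6 = 9
  a_8 = 1·9 + 1·9 + -1·6 = 12
  a_9 = 1·12 + 1·9 + -1·9 = 12
  a_10 = 1·12 + 1·12 + -1·9 = 15
  a_11 = 1·15 + 1·12 + -1·12 = 15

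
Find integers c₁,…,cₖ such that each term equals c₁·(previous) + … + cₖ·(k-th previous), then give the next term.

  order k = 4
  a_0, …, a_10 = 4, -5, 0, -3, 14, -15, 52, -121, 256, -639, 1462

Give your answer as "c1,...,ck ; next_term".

  a_4 = -1·-3 + 2·0 + -3·-5 + -1·4 = 14
  a_5 = -1·14 + 2·-3 + -3·0 + -1·-5 = -15
  a_6 = -1·-15 + 2·14 + -3·-3 + -1·0 = 52
  a_7 = -1·52 + 2·-15 + -3·14 + -1·-3 = -121
  a_8 = -1·-121 + 2·52 + -3·-15 + -1·14 = 256
  a_9 = -1·256 + 2·-121 + -3·52 + -1·-15 = -639
  a_10 = -1·-639 + 2·256 + -3·-121 + -1·52 = 1462
  a_11 = -1·1462 + 2·-639 + -3·256 + -1·-121 = -3387

-1,2,-3,-1 ; -3387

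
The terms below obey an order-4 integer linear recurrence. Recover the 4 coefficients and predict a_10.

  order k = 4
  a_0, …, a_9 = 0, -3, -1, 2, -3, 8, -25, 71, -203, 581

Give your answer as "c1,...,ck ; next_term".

-2,2,-1,1 ; -1664

  a_4 = -2·2 + 2·-1 + -1·-3 + 1·0 = -3
  a_5 = -2·-3 + 2·2 + -1·-1 + 1·-3 = 8
  a_6 = -2·8 + 2·-3 + -1·2 + 1·-1 = -25
  a_7 = -2·-25 + 2·8 + -1·-3 + 1·2 = 71
  a_8 = -2·71 + 2·-25 + -1·8 + 1·-3 = -203
  a_9 = -2·-203 + 2·71 + -1·-25 + 1·8 = 581
  a_10 = -2·581 + 2·-203 + -1·71 + 1·-25 = -1664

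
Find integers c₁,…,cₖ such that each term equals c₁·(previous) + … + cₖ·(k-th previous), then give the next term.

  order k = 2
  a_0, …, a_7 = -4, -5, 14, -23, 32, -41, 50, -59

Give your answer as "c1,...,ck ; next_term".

-2,-1 ; 68

  a_2 = -2·-5 + -1·-4 = 14
  a_3 = -2·14 + -1·-5 = -23
  a_4 = -2·-23 + -1·14 = 32
  a_5 = -2·32 + -1·-23 = -41
  a_6 = -2·-41 + -1·32 = 50
  a_7 = -2·50 + -1·-41 = -59
  a_8 = -2·-59 + -1·50 = 68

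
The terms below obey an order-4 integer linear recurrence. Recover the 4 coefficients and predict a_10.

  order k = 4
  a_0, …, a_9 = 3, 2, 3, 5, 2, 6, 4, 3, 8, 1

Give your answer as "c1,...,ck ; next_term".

  a_4 = 0·5 + 1·3 + 1·2 + -1·3 = 2
  a_5 = 0·2 + 1·5 + 1·3 + -1·2 = 6
  a_6 = 0·6 + 1·2 + 1·5 + -1·3 = 4
  a_7 = 0·4 + 1·6 + 1·2 + -1·5 = 3
  a_8 = 0·3 + 1·4 + 1·6 + -1·2 = 8
  a_9 = 0·8 + 1·3 + 1·4 + -1·6 = 1
  a_10 = 0·1 + 1·8 + 1·3 + -1·4 = 7

0,1,1,-1 ; 7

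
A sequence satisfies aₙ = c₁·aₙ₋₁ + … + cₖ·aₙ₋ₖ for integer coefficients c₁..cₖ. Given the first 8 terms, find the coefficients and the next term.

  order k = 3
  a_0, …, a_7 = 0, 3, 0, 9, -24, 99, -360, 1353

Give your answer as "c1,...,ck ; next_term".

  a_3 = -3·0 + 3·3 + 1·0 = 9
  a_4 = -3·9 + 3·0 + 1·3 = -24
  a_5 = -3·-24 + 3·9 + 1·0 = 99
  a_6 = -3·99 + 3·-24 + 1·9 = -360
  a_7 = -3·-360 + 3·99 + 1·-24 = 1353
  a_8 = -3·1353 + 3·-360 + 1·99 = -5040

-3,3,1 ; -5040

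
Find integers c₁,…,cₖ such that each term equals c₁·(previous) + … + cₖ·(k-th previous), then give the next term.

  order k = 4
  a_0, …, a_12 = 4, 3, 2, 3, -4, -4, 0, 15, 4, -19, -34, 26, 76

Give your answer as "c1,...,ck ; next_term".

0,-1,-2,1 ; 23

  a_4 = 0·3 + -1·2 + -2·3 + 1·4 = -4
  a_5 = 0·-4 + -1·3 + -2·2 + 1·3 = -4
  a_6 = 0·-4 + -1·-4 + -2·3 + 1·2 = 0
  a_7 = 0·0 + -1·-4 + -2·-4 + 1·3 = 15
  a_8 = 0·15 + -1·0 + -2·-4 + 1·-4 = 4
  a_9 = 0·4 + -1·15 + -2·0 + 1·-4 = -19
  a_10 = 0·-19 + -1·4 + -2·15 + 1·0 = -34
  a_11 = 0·-34 + -1·-19 + -2·4 + 1·15 = 26
  a_12 = 0·26 + -1·-34 + -2·-19 + 1·4 = 76
  a_13 = 0·76 + -1·26 + -2·-34 + 1·-19 = 23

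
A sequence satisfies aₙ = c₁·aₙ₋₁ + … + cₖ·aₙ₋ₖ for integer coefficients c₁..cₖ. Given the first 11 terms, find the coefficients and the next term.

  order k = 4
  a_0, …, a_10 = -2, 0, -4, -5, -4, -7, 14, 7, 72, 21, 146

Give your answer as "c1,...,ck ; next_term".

  a_4 = 0·-5 + 3·-4 + -2·0 + -4·-2 = -4
  a_5 = 0·-4 + 3·-5 + -2·-4 + -4·0 = -7
  a_6 = 0·-7 + 3·-4 + -2·-5 + -4·-4 = 14
  a_7 = 0·14 + 3·-7 + -2·-4 + -4·-5 = 7
  a_8 = 0·7 + 3·14 + -2·-7 + -4·-4 = 72
  a_9 = 0·72 + 3·7 + -2·14 + -4·-7 = 21
  a_10 = 0·21 + 3·72 + -2·7 + -4·14 = 146
  a_11 = 0·146 + 3·21 + -2·72 + -4·7 = -109

0,3,-2,-4 ; -109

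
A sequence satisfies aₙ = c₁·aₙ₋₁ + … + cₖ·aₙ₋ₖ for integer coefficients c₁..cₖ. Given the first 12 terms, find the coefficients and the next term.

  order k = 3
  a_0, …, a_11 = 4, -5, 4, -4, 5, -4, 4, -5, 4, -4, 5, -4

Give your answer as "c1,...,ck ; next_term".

0,0,-1 ; 4

  a_3 = 0·4 + 0·-5 + -1·4 = -4
  a_4 = 0·-4 + 0·4 + -1·-5 = 5
  a_5 = 0·5 + 0·-4 + -1·4 = -4
  a_6 = 0·-4 + 0·5 + -1·-4 = 4
  a_7 = 0·4 + 0·-4 + -1·5 = -5
  a_8 = 0·-5 + 0·4 + -1·-4 = 4
  a_9 = 0·4 + 0·-5 + -1·4 = -4
  a_10 = 0·-4 + 0·4 + -1·-5 = 5
  a_11 = 0·5 + 0·-4 + -1·4 = -4
  a_12 = 0·-4 + 0·5 + -1·-4 = 4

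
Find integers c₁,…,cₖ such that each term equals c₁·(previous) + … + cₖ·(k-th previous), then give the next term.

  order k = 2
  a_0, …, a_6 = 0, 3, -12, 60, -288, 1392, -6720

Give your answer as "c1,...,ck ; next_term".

  a_2 = -4·3 + 4·0 = -12
  a_3 = -4·-12 + 4·3 = 60
  a_4 = -4·60 + 4·-12 = -288
  a_5 = -4·-288 + 4·60 = 1392
  a_6 = -4·1392 + 4·-288 = -6720
  a_7 = -4·-6720 + 4·1392 = 32448

-4,4 ; 32448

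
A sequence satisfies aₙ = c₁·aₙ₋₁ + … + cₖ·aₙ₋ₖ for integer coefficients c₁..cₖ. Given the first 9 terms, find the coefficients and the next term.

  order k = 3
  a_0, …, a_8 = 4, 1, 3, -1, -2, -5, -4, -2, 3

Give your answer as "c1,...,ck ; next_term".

  a_3 = 1·3 + 0·1 + -1·4 = -1
  a_4 = 1·-1 + 0·3 + -1·1 = -2
  a_5 = 1·-2 + 0·-1 + -1·3 = -5
  a_6 = 1·-5 + 0·-2 + -1·-1 = -4
  a_7 = 1·-4 + 0·-5 + -1·-2 = -2
  a_8 = 1·-2 + 0·-4 + -1·-5 = 3
  a_9 = 1·3 + 0·-2 + -1·-4 = 7

1,0,-1 ; 7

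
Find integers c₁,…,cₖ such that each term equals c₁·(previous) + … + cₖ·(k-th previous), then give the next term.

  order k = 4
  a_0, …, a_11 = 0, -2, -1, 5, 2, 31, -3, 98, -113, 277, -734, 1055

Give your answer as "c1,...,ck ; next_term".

  a_4 = 0·5 + 4·-1 + -3·-2 + -4·0 = 2
  a_5 = 0·2 + 4·5 + -3·-1 + -4·-2 = 31
  a_6 = 0·31 + 4·2 + -3·5 + -4·-1 = -3
  a_7 = 0·-3 + 4·31 + -3·2 + -4·5 = 98
  a_8 = 0·98 + 4·-3 + -3·31 + -4·2 = -113
  a_9 = 0·-113 + 4·98 + -3·-3 + -4·31 = 277
  a_10 = 0·277 + 4·-113 + -3·98 + -4·-3 = -734
  a_11 = 0·-734 + 4·277 + -3·-113 + -4·98 = 1055
  a_12 = 0·1055 + 4·-734 + -3·277 + -4·-113 = -3315

0,4,-3,-4 ; -3315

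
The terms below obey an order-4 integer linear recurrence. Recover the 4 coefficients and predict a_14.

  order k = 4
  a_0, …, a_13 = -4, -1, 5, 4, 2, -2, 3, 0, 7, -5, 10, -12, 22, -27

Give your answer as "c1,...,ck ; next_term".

0,1,-1,1 ; 44

  a_4 = 0·4 + 1·5 + -1·-1 + 1·-4 = 2
  a_5 = 0·2 + 1·4 + -1·5 + 1·-1 = -2
  a_6 = 0·-2 + 1·2 + -1·4 + 1·5 = 3
  a_7 = 0·3 + 1·-2 + -1·2 + 1·4 = 0
  a_8 = 0·0 + 1·3 + -1·-2 + 1·2 = 7
  a_9 = 0·7 + 1·0 + -1·3 + 1·-2 = -5
  a_10 = 0·-5 + 1·7 + -1·0 + 1·3 = 10
  a_11 = 0·10 + 1·-5 + -1·7 + 1·0 = -12
  a_12 = 0·-12 + 1·10 + -1·-5 + 1·7 = 22
  a_13 = 0·22 + 1·-12 + -1·10 + 1·-5 = -27
  a_14 = 0·-27 + 1·22 + -1·-12 + 1·10 = 44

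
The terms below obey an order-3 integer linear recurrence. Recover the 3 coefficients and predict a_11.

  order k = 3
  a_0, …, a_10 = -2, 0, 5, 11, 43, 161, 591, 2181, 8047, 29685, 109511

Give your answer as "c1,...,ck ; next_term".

  a_3 = 3·5 + 2·0 + 2·-2 = 11
  a_4 = 3·11 + 2·5 + 2·0 = 43
  a_5 = 3·43 + 2·11 + 2·5 = 161
  a_6 = 3·161 + 2·43 + 2·11 = 591
  a_7 = 3·591 + 2·161 + 2·43 = 2181
  a_8 = 3·2181 + 2·591 + 2·161 = 8047
  a_9 = 3·8047 + 2·2181 + 2·591 = 29685
  a_10 = 3·29685 + 2·8047 + 2·2181 = 109511
  a_11 = 3·109511 + 2·29685 + 2·8047 = 403997

3,2,2 ; 403997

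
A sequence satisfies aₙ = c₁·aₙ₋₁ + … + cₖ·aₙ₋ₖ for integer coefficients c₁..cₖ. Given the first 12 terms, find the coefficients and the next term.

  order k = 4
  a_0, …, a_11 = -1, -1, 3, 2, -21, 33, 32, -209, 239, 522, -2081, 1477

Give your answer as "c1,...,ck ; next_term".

  a_4 = -2·2 + -4·3 + 1·-1 + 4·-1 = -21
  a_5 = -2·-21 + -4·2 + 1·3 + 4·-1 = 33
  a_6 = -2·33 + -4·-21 + 1·2 + 4·3 = 32
  a_7 = -2·32 + -4·33 + 1·-21 + 4·2 = -209
  a_8 = -2·-209 + -4·32 + 1·33 + 4·-21 = 239
  a_9 = -2·239 + -4·-209 + 1·32 + 4·33 = 522
  a_10 = -2·522 + -4·239 + 1·-209 + 4·32 = -2081
  a_11 = -2·-2081 + -4·522 + 1·239 + 4·-209 = 1477
  a_12 = -2·1477 + -4·-2081 + 1·522 + 4·239 = 6848

-2,-4,1,4 ; 6848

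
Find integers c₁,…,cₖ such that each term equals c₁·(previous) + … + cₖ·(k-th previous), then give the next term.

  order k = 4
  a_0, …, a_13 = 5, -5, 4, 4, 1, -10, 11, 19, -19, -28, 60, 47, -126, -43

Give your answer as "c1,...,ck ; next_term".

0,-1,1,2 ; 293

  a_4 = 0·4 + -1·4 + 1·-5 + 2·5 = 1
  a_5 = 0·1 + -1·4 + 1·4 + 2·-5 = -10
  a_6 = 0·-10 + -1·1 + 1·4 + 2·4 = 11
  a_7 = 0·11 + -1·-10 + 1·1 + 2·4 = 19
  a_8 = 0·19 + -1·11 + 1·-10 + 2·1 = -19
  a_9 = 0·-19 + -1·19 + 1·11 + 2·-10 = -28
  a_10 = 0·-28 + -1·-19 + 1·19 + 2·11 = 60
  a_11 = 0·60 + -1·-28 + 1·-19 + 2·19 = 47
  a_12 = 0·47 + -1·60 + 1·-28 + 2·-19 = -126
  a_13 = 0·-126 + -1·47 + 1·60 + 2·-28 = -43
  a_14 = 0·-43 + -1·-126 + 1·47 + 2·60 = 293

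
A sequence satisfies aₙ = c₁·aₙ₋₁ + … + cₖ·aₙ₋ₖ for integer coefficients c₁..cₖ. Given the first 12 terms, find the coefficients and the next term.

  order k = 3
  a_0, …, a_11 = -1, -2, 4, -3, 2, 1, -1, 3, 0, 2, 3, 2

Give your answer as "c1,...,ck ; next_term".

0,1,1 ; 5

  a_3 = 0·4 + 1·-2 + 1·-1 = -3
  a_4 = 0·-3 + 1·4 + 1·-2 = 2
  a_5 = 0·2 + 1·-3 + 1·4 = 1
  a_6 = 0·1 + 1·2 + 1·-3 = -1
  a_7 = 0·-1 + 1·1 + 1·2 = 3
  a_8 = 0·3 + 1·-1 + 1·1 = 0
  a_9 = 0·0 + 1·3 + 1·-1 = 2
  a_10 = 0·2 + 1·0 + 1·3 = 3
  a_11 = 0·3 + 1·2 + 1·0 = 2
  a_12 = 0·2 + 1·3 + 1·2 = 5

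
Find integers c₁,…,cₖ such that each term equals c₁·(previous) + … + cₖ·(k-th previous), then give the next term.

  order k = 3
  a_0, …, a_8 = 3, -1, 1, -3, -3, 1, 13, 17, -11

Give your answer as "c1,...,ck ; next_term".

1,-2,-2 ; -71

  a_3 = 1·1 + -2·-1 + -2·3 = -3
  a_4 = 1·-3 + -2·1 + -2·-1 = -3
  a_5 = 1·-3 + -2·-3 + -2·1 = 1
  a_6 = 1·1 + -2·-3 + -2·-3 = 13
  a_7 = 1·13 + -2·1 + -2·-3 = 17
  a_8 = 1·17 + -2·13 + -2·1 = -11
  a_9 = 1·-11 + -2·17 + -2·13 = -71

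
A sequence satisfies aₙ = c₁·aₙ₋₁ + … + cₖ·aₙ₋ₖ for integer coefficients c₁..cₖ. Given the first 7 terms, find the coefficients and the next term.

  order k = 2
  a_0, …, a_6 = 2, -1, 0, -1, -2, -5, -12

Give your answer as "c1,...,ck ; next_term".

2,1 ; -29

  a_2 = 2·-1 + 1·2 = 0
  a_3 = 2·0 + 1·-1 = -1
  a_4 = 2·-1 + 1·0 = -2
  a_5 = 2·-2 + 1·-1 = -5
  a_6 = 2·-5 + 1·-2 = -12
  a_7 = 2·-12 + 1·-5 = -29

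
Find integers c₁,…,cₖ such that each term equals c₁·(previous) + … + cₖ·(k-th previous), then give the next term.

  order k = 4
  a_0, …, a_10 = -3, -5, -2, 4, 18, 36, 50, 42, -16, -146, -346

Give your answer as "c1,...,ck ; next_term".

  a_4 = 1·4 + 1·-2 + -2·-5 + -2·-3 = 18
  a_5 = 1·18 + 1·4 + -2·-2 + -2·-5 = 36
  a_6 = 1·36 + 1·18 + -2·4 + -2·-2 = 50
  a_7 = 1·50 + 1·36 + -2·18 + -2·4 = 42
  a_8 = 1·42 + 1·50 + -2·36 + -2·18 = -16
  a_9 = 1·-16 + 1·42 + -2·50 + -2·36 = -146
  a_10 = 1·-146 + 1·-16 + -2·42 + -2·50 = -346
  a_11 = 1·-346 + 1·-146 + -2·-16 + -2·42 = -544

1,1,-2,-2 ; -544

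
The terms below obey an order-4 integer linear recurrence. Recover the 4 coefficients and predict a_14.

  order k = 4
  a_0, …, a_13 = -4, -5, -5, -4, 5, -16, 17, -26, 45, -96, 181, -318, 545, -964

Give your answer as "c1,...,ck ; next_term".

-2,-1,0,2 ; 1745

  a_4 = -2·-4 + -1·-5 + 0·-5 + 2·-4 = 5
  a_5 = -2·5 + -1·-4 + 0·-5 + 2·-5 = -16
  a_6 = -2·-16 + -1·5 + 0·-4 + 2·-5 = 17
  a_7 = -2·17 + -1·-16 + 0·5 + 2·-4 = -26
  a_8 = -2·-26 + -1·17 + 0·-16 + 2·5 = 45
  a_9 = -2·45 + -1·-26 + 0·17 + 2·-16 = -96
  a_10 = -2·-96 + -1·45 + 0·-26 + 2·17 = 181
  a_11 = -2·181 + -1·-96 + 0·45 + 2·-26 = -318
  a_12 = -2·-318 + -1·181 + 0·-96 + 2·45 = 545
  a_13 = -2·545 + -1·-318 + 0·181 + 2·-96 = -964
  a_14 = -2·-964 + -1·545 + 0·-318 + 2·181 = 1745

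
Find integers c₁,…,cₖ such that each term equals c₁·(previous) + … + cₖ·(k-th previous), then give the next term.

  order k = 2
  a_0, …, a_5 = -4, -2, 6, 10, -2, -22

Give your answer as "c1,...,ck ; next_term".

  a_2 = 1·-2 + -2·-4 = 6
  a_3 = 1·6 + -2·-2 = 10
  a_4 = 1·10 + -2·6 = -2
  a_5 = 1·-2 + -2·10 = -22
  a_6 = 1·-22 + -2·-2 = -18

1,-2 ; -18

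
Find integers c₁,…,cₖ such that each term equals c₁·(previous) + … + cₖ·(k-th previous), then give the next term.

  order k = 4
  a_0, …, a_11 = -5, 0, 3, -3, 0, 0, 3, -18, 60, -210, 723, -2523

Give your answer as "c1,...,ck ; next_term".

  a_4 = -3·-3 + 2·3 + 2·0 + 3·-5 = 0
  a_5 = -3·0 + 2·-3 + 2·3 + 3·0 = 0
  a_6 = -3·0 + 2·0 + 2·-3 + 3·3 = 3
  a_7 = -3·3 + 2·0 + 2·0 + 3·-3 = -18
  a_8 = -3·-18 + 2·3 + 2·0 + 3·0 = 60
  a_9 = -3·60 + 2·-18 + 2·3 + 3·0 = -210
  a_10 = -3·-210 + 2·60 + 2·-18 + 3·3 = 723
  a_11 = -3·723 + 2·-210 + 2·60 + 3·-18 = -2523
  a_12 = -3·-2523 + 2·723 + 2·-210 + 3·60 = 8775

-3,2,2,3 ; 8775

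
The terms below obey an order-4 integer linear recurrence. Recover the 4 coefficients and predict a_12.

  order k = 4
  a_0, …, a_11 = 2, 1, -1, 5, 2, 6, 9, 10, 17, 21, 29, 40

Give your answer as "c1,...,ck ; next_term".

1,1,0,-1 ; 52

  a_4 = 1·5 + 1·-1 + 0·1 + -1·2 = 2
  a_5 = 1·2 + 1·5 + 0·-1 + -1·1 = 6
  a_6 = 1·6 + 1·2 + 0·5 + -1·-1 = 9
  a_7 = 1·9 + 1·6 + 0·2 + -1·5 = 10
  a_8 = 1·10 + 1·9 + 0·6 + -1·2 = 17
  a_9 = 1·17 + 1·10 + 0·9 + -1·6 = 21
  a_10 = 1·21 + 1·17 + 0·10 + -1·9 = 29
  a_11 = 1·29 + 1·21 + 0·17 + -1·10 = 40
  a_12 = 1·40 + 1·29 + 0·21 + -1·17 = 52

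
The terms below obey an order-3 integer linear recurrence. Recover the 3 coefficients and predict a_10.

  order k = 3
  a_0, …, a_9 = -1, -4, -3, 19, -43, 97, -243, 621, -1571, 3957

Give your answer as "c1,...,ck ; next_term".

  a_3 = -3·-3 + -2·-4 + -2·-1 = 19
  a_4 = -3·19 + -2·-3 + -2·-4 = -43
  a_5 = -3·-43 + -2·19 + -2·-3 = 97
  a_6 = -3·97 + -2·-43 + -2·19 = -243
  a_7 = -3·-243 + -2·97 + -2·-43 = 621
  a_8 = -3·621 + -2·-243 + -2·97 = -1571
  a_9 = -3·-1571 + -2·621 + -2·-243 = 3957
  a_10 = -3·3957 + -2·-1571 + -2·621 = -9971

-3,-2,-2 ; -9971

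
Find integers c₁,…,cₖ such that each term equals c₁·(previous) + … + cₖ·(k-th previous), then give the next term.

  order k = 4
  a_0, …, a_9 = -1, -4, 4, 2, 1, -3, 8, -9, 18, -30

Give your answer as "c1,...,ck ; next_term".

-1,1,0,1 ; 56

  a_4 = -1·2 + 1·4 + 0·-4 + 1·-1 = 1
  a_5 = -1·1 + 1·2 + 0·4 + 1·-4 = -3
  a_6 = -1·-3 + 1·1 + 0·2 + 1·4 = 8
  a_7 = -1·8 + 1·-3 + 0·1 + 1·2 = -9
  a_8 = -1·-9 + 1·8 + 0·-3 + 1·1 = 18
  a_9 = -1·18 + 1·-9 + 0·8 + 1·-3 = -30
  a_10 = -1·-30 + 1·18 + 0·-9 + 1·8 = 56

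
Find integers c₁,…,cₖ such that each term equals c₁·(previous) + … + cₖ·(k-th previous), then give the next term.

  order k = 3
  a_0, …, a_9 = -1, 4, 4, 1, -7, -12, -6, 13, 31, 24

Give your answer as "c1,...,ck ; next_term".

  a_3 = 1·4 + -1·4 + -1·-1 = 1
  a_4 = 1·1 + -1·4 + -1·4 = -7
  a_5 = 1·-7 + -1·1 + -1·4 = -12
  a_6 = 1·-12 + -1·-7 + -1·1 = -6
  a_7 = 1·-6 + -1·-12 + -1·-7 = 13
  a_8 = 1·13 + -1·-6 + -1·-12 = 31
  a_9 = 1·31 + -1·13 + -1·-6 = 24
  a_10 = 1·24 + -1·31 + -1·13 = -20

1,-1,-1 ; -20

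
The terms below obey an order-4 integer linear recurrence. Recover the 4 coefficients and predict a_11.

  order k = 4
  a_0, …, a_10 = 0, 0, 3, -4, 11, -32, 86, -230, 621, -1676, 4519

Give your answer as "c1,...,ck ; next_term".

-2,1,-2,1 ; -12186

  a_4 = -2·-4 + 1·3 + -2·0 + 1·0 = 11
  a_5 = -2·11 + 1·-4 + -2·3 + 1·0 = -32
  a_6 = -2·-32 + 1·11 + -2·-4 + 1·3 = 86
  a_7 = -2·86 + 1·-32 + -2·11 + 1·-4 = -230
  a_8 = -2·-230 + 1·86 + -2·-32 + 1·11 = 621
  a_9 = -2·621 + 1·-230 + -2·86 + 1·-32 = -1676
  a_10 = -2·-1676 + 1·621 + -2·-230 + 1·86 = 4519
  a_11 = -2·4519 + 1·-1676 + -2·621 + 1·-230 = -12186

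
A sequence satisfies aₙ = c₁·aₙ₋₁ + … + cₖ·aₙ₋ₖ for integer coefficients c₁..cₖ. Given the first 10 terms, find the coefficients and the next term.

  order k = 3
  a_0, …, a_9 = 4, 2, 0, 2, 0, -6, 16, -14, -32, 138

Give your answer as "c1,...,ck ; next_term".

  a_3 = -2·0 + -3·2 + 2·4 = 2
  a_4 = -2·2 + -3·0 + 2·2 = 0
  a_5 = -2·0 + -3·2 + 2·0 = -6
  a_6 = -2·-6 + -3·0 + 2·2 = 16
  a_7 = -2·16 + -3·-6 + 2·0 = -14
  a_8 = -2·-14 + -3·16 + 2·-6 = -32
  a_9 = -2·-32 + -3·-14 + 2·16 = 138
  a_10 = -2·138 + -3·-32 + 2·-14 = -208

-2,-3,2 ; -208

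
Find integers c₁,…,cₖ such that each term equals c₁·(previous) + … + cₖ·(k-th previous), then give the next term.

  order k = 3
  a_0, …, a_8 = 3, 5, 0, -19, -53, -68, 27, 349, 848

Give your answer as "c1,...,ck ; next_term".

2,-2,-3 ; 917

  a_3 = 2·0 + -2·5 + -3·3 = -19
  a_4 = 2·-19 + -2·0 + -3·5 = -53
  a_5 = 2·-53 + -2·-19 + -3·0 = -68
  a_6 = 2·-68 + -2·-53 + -3·-19 = 27
  a_7 = 2·27 + -2·-68 + -3·-53 = 349
  a_8 = 2·349 + -2·27 + -3·-68 = 848
  a_9 = 2·848 + -2·349 + -3·27 = 917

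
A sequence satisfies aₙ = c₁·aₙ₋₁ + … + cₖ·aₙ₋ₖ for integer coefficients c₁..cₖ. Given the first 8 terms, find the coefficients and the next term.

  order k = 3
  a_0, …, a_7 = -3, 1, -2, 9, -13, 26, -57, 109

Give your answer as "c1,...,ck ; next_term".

-1,1,-2 ; -218

  a_3 = -1·-2 + 1·1 + -2·-3 = 9
  a_4 = -1·9 + 1·-2 + -2·1 = -13
  a_5 = -1·-13 + 1·9 + -2·-2 = 26
  a_6 = -1·26 + 1·-13 + -2·9 = -57
  a_7 = -1·-57 + 1·26 + -2·-13 = 109
  a_8 = -1·109 + 1·-57 + -2·26 = -218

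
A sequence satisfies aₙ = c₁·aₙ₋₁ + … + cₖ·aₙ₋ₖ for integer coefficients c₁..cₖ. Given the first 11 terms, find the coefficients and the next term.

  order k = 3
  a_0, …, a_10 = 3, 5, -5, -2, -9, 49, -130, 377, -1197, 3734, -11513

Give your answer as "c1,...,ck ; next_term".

  a_3 = -3·-5 + -1·5 + -4·3 = -2
  a_4 = -3·-2 + -1·-5 + -4·5 = -9
  a_5 = -3·-9 + -1·-2 + -4·-5 = 49
  a_6 = -3·49 + -1·-9 + -4·-2 = -130
  a_7 = -3·-130 + -1·49 + -4·-9 = 377
  a_8 = -3·377 + -1·-130 + -4·49 = -1197
  a_9 = -3·-1197 + -1·377 + -4·-130 = 3734
  a_10 = -3·3734 + -1·-1197 + -4·377 = -11513
  a_11 = -3·-11513 + -1·3734 + -4·-1197 = 35593

-3,-1,-4 ; 35593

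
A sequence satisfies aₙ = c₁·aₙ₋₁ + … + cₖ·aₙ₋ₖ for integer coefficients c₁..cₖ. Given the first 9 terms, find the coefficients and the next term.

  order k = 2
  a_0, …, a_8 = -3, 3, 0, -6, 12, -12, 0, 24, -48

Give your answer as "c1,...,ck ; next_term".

  a_2 = -2·3 + -2·-3 = 0
  a_3 = -2·0 + -2·3 = -6
  a_4 = -2·-6 + -2·0 = 12
  a_5 = -2·12 + -2·-6 = -12
  a_6 = -2·-12 + -2·12 = 0
  a_7 = -2·0 + -2·-12 = 24
  a_8 = -2·24 + -2·0 = -48
  a_9 = -2·-48 + -2·24 = 48

-2,-2 ; 48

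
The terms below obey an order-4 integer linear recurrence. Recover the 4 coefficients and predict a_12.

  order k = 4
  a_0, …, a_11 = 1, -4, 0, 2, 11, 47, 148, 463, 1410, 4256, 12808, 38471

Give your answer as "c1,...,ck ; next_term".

  a_4 = 3·2 + 1·0 + -2·-4 + -3·1 = 11
  a_5 = 3·11 + 1·2 + -2·0 + -3·-4 = 47
  a_6 = 3·47 + 1·11 + -2·2 + -3·0 = 148
  a_7 = 3·148 + 1·47 + -2·11 + -3·2 = 463
  a_8 = 3·463 + 1·148 + -2·47 + -3·11 = 1410
  a_9 = 3·1410 + 1·463 + -2·148 + -3·47 = 4256
  a_10 = 3·4256 + 1·1410 + -2·463 + -3·148 = 12808
  a_11 = 3·12808 + 1·4256 + -2·1410 + -3·463 = 38471
  a_12 = 3·38471 + 1·12808 + -2·4256 + -3·1410 = 115479

3,1,-2,-3 ; 115479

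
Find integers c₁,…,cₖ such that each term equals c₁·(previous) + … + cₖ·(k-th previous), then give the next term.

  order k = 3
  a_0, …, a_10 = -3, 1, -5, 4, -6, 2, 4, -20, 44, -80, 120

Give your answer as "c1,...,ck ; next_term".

-2,0,2 ; -152

  a_3 = -2·-5 + 0·1 + 2·-3 = 4
  a_4 = -2·4 + 0·-5 + 2·1 = -6
  a_5 = -2·-6 + 0·4 + 2·-5 = 2
  a_6 = -2·2 + 0·-6 + 2·4 = 4
  a_7 = -2·4 + 0·2 + 2·-6 = -20
  a_8 = -2·-20 + 0·4 + 2·2 = 44
  a_9 = -2·44 + 0·-20 + 2·4 = -80
  a_10 = -2·-80 + 0·44 + 2·-20 = 120
  a_11 = -2·120 + 0·-80 + 2·44 = -152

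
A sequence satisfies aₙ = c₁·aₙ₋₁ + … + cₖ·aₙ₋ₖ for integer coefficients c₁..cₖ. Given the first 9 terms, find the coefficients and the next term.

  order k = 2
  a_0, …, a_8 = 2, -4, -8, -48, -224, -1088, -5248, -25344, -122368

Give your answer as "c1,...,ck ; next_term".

4,4 ; -590848

  a_2 = 4·-4 + 4·2 = -8
  a_3 = 4·-8 + 4·-4 = -48
  a_4 = 4·-48 + 4·-8 = -224
  a_5 = 4·-224 + 4·-48 = -1088
  a_6 = 4·-1088 + 4·-224 = -5248
  a_7 = 4·-5248 + 4·-1088 = -25344
  a_8 = 4·-25344 + 4·-5248 = -122368
  a_9 = 4·-122368 + 4·-25344 = -590848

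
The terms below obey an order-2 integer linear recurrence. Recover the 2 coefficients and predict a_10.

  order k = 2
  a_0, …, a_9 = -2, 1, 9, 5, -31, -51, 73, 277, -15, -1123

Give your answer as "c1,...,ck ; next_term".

  a_2 = 1·1 + -4·-2 = 9
  a_3 = 1·9 + -4·1 = 5
  a_4 = 1·5 + -4·9 = -31
  a_5 = 1·-31 + -4·5 = -51
  a_6 = 1·-51 + -4·-31 = 73
  a_7 = 1·73 + -4·-51 = 277
  a_8 = 1·277 + -4·73 = -15
  a_9 = 1·-15 + -4·277 = -1123
  a_10 = 1·-1123 + -4·-15 = -1063

1,-4 ; -1063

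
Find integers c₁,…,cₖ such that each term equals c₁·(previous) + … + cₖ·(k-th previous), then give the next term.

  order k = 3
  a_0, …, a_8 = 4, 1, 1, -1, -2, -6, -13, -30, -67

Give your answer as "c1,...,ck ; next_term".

  a_3 = 2·1 + 1·1 + -1·4 = -1
  a_4 = 2·-1 + 1·1 + -1·1 = -2
  a_5 = 2·-2 + 1·-1 + -1·1 = -6
  a_6 = 2·-6 + 1·-2 + -1·-1 = -13
  a_7 = 2·-13 + 1·-6 + -1·-2 = -30
  a_8 = 2·-30 + 1·-13 + -1·-6 = -67
  a_9 = 2·-67 + 1·-30 + -1·-13 = -151

2,1,-1 ; -151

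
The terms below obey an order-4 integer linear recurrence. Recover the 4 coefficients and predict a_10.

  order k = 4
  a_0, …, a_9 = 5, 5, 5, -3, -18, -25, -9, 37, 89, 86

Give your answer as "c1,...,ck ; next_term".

  a_4 = 1·-3 + -1·5 + -1·5 + -1·5 = -18
  a_5 = 1·-18 + -1·-3 + -1·5 + -1·5 = -25
  a_6 = 1·-25 + -1·-18 + -1·-3 + -1·5 = -9
  a_7 = 1·-9 + -1·-25 + -1·-18 + -1·-3 = 37
  a_8 = 1·37 + -1·-9 + -1·-25 + -1·-18 = 89
  a_9 = 1·89 + -1·37 + -1·-9 + -1·-25 = 86
  a_10 = 1·86 + -1·89 + -1·37 + -1·-9 = -31

1,-1,-1,-1 ; -31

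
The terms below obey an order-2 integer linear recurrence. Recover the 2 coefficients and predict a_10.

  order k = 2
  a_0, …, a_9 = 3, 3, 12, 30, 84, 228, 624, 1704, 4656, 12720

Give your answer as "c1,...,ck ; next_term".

2,2 ; 34752

  a_2 = 2·3 + 2·3 = 12
  a_3 = 2·12 + 2·3 = 30
  a_4 = 2·30 + 2·12 = 84
  a_5 = 2·84 + 2·30 = 228
  a_6 = 2·228 + 2·84 = 624
  a_7 = 2·624 + 2·228 = 1704
  a_8 = 2·1704 + 2·624 = 4656
  a_9 = 2·4656 + 2·1704 = 12720
  a_10 = 2·12720 + 2·4656 = 34752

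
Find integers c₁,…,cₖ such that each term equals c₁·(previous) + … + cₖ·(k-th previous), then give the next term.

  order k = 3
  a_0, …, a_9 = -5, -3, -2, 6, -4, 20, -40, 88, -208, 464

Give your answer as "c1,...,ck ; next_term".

-1,2,-2 ; -1056

  a_3 = -1·-2 + 2·-3 + -2·-5 = 6
  a_4 = -1·6 + 2·-2 + -2·-3 = -4
  a_5 = -1·-4 + 2·6 + -2·-2 = 20
  a_6 = -1·20 + 2·-4 + -2·6 = -40
  a_7 = -1·-40 + 2·20 + -2·-4 = 88
  a_8 = -1·88 + 2·-40 + -2·20 = -208
  a_9 = -1·-208 + 2·88 + -2·-40 = 464
  a_10 = -1·464 + 2·-208 + -2·88 = -1056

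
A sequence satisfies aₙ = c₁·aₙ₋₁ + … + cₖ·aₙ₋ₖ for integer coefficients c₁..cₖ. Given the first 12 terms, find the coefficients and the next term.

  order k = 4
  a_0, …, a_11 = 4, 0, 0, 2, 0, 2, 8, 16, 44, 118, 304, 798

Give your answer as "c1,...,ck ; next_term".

2,1,2,-1 ; 2092

  a_4 = 2·2 + 1·0 + 2·0 + -1·4 = 0
  a_5 = 2·0 + 1·2 + 2·0 + -1·0 = 2
  a_6 = 2·2 + 1·0 + 2·2 + -1·0 = 8
  a_7 = 2·8 + 1·2 + 2·0 + -1·2 = 16
  a_8 = 2·16 + 1·8 + 2·2 + -1·0 = 44
  a_9 = 2·44 + 1·16 + 2·8 + -1·2 = 118
  a_10 = 2·118 + 1·44 + 2·16 + -1·8 = 304
  a_11 = 2·304 + 1·118 + 2·44 + -1·16 = 798
  a_12 = 2·798 + 1·304 + 2·118 + -1·44 = 2092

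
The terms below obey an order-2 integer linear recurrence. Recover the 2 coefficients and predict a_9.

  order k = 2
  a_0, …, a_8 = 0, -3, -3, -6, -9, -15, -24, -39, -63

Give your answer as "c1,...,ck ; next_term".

  a_2 = 1·-3 + 1·0 = -3
  a_3 = 1·-3 + 1·-3 = -6
  a_4 = 1·-6 + 1·-3 = -9
  a_5 = 1·-9 + 1·-6 = -15
  a_6 = 1·-15 + 1·-9 = -24
  a_7 = 1·-24 + 1·-15 = -39
  a_8 = 1·-39 + 1·-24 = -63
  a_9 = 1·-63 + 1·-39 = -102

1,1 ; -102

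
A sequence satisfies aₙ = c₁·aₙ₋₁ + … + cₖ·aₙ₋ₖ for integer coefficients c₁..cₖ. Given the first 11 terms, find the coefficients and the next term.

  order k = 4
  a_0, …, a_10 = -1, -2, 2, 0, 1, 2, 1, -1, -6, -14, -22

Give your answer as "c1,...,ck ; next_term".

  a_4 = 2·0 + -1·2 + -1·-2 + -1·-1 = 1
  a_5 = 2·1 + -1·0 + -1·2 + -1·-2 = 2
  a_6 = 2·2 + -1·1 + -1·0 + -1·2 = 1
  a_7 = 2·1 + -1·2 + -1·1 + -1·0 = -1
  a_8 = 2·-1 + -1·1 + -1·2 + -1·1 = -6
  a_9 = 2·-6 + -1·-1 + -1·1 + -1·2 = -14
  a_10 = 2·-14 + -1·-6 + -1·-1 + -1·1 = -22
  a_11 = 2·-22 + -1·-14 + -1·-6 + -1·-1 = -23

2,-1,-1,-1 ; -23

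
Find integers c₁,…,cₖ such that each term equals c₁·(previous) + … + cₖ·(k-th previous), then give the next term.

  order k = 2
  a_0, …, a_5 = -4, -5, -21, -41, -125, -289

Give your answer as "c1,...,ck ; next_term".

  a_2 = 1·-5 + 4·-4 = -21
  a_3 = 1·-21 + 4·-5 = -41
  a_4 = 1·-41 + 4·-21 = -125
  a_5 = 1·-125 + 4·-41 = -289
  a_6 = 1·-289 + 4·-125 = -789

1,4 ; -789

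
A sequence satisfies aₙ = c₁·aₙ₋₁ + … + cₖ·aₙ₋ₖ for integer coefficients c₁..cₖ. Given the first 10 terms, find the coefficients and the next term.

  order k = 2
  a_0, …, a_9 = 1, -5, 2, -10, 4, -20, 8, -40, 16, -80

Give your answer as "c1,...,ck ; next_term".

0,2 ; 32

  a_2 = 0·-5 + 2·1 = 2
  a_3 = 0·2 + 2·-5 = -10
  a_4 = 0·-10 + 2·2 = 4
  a_5 = 0·4 + 2·-10 = -20
  a_6 = 0·-20 + 2·4 = 8
  a_7 = 0·8 + 2·-20 = -40
  a_8 = 0·-40 + 2·8 = 16
  a_9 = 0·16 + 2·-40 = -80
  a_10 = 0·-80 + 2·16 = 32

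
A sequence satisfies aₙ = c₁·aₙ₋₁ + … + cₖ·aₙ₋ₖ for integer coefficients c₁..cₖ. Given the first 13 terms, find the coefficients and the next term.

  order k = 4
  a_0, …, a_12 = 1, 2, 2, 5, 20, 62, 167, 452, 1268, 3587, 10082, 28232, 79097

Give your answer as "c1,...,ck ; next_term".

  a_4 = 3·5 + -2·2 + 3·2 + 3·1 = 20
  a_5 = 3·20 + -2·5 + 3·2 + 3·2 = 62
  a_6 = 3·62 + -2·20 + 3·5 + 3·2 = 167
  a_7 = 3·167 + -2·62 + 3·20 + 3·5 = 452
  a_8 = 3·452 + -2·167 + 3·62 + 3·20 = 1268
  a_9 = 3·1268 + -2·452 + 3·167 + 3·62 = 3587
  a_10 = 3·3587 + -2·1268 + 3·452 + 3·167 = 10082
  a_11 = 3·10082 + -2·3587 + 3·1268 + 3·452 = 28232
  a_12 = 3·28232 + -2·10082 + 3·3587 + 3·1268 = 79097
  a_13 = 3·79097 + -2·28232 + 3·10082 + 3·3587 = 221834

3,-2,3,3 ; 221834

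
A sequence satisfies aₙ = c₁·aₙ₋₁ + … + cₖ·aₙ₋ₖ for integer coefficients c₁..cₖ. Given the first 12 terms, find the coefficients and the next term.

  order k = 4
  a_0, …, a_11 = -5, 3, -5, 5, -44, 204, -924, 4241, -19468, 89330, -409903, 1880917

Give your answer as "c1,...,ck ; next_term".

  a_4 = -4·5 + 2·-5 + -3·3 + 1·-5 = -44
  a_5 = -4·-44 + 2·5 + -3·-5 + 1·3 = 204
  a_6 = -4·204 + 2·-44 + -3·5 + 1·-5 = -924
  a_7 = -4·-924 + 2·204 + -3·-44 + 1·5 = 4241
  a_8 = -4·4241 + 2·-924 + -3·204 + 1·-44 = -19468
  a_9 = -4·-19468 + 2·4241 + -3·-924 + 1·204 = 89330
  a_10 = -4·89330 + 2·-19468 + -3·4241 + 1·-924 = -409903
  a_11 = -4·-409903 + 2·89330 + -3·-19468 + 1·4241 = 1880917
  a_12 = -4·1880917 + 2·-409903 + -3·89330 + 1·-19468 = -8630932

-4,2,-3,1 ; -8630932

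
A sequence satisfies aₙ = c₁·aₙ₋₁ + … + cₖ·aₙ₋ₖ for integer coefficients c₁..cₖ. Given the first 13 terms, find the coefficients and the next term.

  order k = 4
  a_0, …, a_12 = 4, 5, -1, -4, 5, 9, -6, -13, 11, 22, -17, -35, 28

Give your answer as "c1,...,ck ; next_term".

  a_4 = 0·-4 + -1·-1 + 0·5 + 1·4 = 5
  a_5 = 0·5 + -1·-4 + 0·-1 + 1·5 = 9
  a_6 = 0·9 + -1·5 + 0·-4 + 1·-1 = -6
  a_7 = 0·-6 + -1·9 + 0·5 + 1·-4 = -13
  a_8 = 0·-13 + -1·-6 + 0·9 + 1·5 = 11
  a_9 = 0·11 + -1·-13 + 0·-6 + 1·9 = 22
  a_10 = 0·22 + -1·11 + 0·-13 + 1·-6 = -17
  a_11 = 0·-17 + -1·22 + 0·11 + 1·-13 = -35
  a_12 = 0·-35 + -1·-17 + 0·22 + 1·11 = 28
  a_13 = 0·28 + -1·-35 + 0·-17 + 1·22 = 57

0,-1,0,1 ; 57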